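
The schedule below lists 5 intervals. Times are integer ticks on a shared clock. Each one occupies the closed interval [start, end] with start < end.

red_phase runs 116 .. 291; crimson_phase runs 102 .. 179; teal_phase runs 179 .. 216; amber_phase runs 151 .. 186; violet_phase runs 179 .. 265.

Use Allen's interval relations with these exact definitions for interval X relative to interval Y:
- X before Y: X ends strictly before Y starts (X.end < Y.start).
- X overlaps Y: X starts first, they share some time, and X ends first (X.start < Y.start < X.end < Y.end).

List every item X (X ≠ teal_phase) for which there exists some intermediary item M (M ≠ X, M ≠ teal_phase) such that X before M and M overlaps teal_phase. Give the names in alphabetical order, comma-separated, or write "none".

none

Target teal_phase = [179, 216].
Intermediaries M with M overlaps teal_phase: amber_phase.
Via amber_phase — items with X before amber_phase: none.
Union: none.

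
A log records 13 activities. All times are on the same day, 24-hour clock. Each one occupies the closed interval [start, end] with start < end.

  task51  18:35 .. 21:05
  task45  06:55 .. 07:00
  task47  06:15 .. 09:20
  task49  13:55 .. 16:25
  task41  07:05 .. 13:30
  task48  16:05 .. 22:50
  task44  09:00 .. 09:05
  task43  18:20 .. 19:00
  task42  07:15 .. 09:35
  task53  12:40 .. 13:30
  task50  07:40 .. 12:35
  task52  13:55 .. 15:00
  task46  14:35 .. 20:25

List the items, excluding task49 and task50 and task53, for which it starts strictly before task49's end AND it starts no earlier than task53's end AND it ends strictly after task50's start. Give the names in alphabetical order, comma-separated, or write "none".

task46, task48, task52

Conditions: its start is strictly before task49's end (X.start < 16:25) AND its start is no earlier than task53's end (X.start >= 13:30) AND its end is strictly after task50's start (X.end > 07:40).
task41: start 07:05 < 16:25? ✓; start 07:05 >= 13:30? ✗; end 13:30 > 07:40? ✓ → no.
task42: start 07:15 < 16:25? ✓; start 07:15 >= 13:30? ✗; end 09:35 > 07:40? ✓ → no.
task43: start 18:20 < 16:25? ✗; start 18:20 >= 13:30? ✓; end 19:00 > 07:40? ✓ → no.
task44: start 09:00 < 16:25? ✓; start 09:00 >= 13:30? ✗; end 09:05 > 07:40? ✓ → no.
task45: start 06:55 < 16:25? ✓; start 06:55 >= 13:30? ✗; end 07:00 > 07:40? ✗ → no.
task46: start 14:35 < 16:25? ✓; start 14:35 >= 13:30? ✓; end 20:25 > 07:40? ✓ → yes.
task47: start 06:15 < 16:25? ✓; start 06:15 >= 13:30? ✗; end 09:20 > 07:40? ✓ → no.
task48: start 16:05 < 16:25? ✓; start 16:05 >= 13:30? ✓; end 22:50 > 07:40? ✓ → yes.
task51: start 18:35 < 16:25? ✗; start 18:35 >= 13:30? ✓; end 21:05 > 07:40? ✓ → no.
task52: start 13:55 < 16:25? ✓; start 13:55 >= 13:30? ✓; end 15:00 > 07:40? ✓ → yes.
Result: task46, task48, task52.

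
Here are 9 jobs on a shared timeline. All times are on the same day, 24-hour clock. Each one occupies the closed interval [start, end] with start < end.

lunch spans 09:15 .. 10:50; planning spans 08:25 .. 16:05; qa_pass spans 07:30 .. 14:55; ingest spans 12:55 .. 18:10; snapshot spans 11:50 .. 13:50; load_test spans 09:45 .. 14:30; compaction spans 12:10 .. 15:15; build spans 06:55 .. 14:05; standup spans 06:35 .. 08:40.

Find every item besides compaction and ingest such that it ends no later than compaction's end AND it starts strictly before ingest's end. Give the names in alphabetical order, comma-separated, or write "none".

build, load_test, lunch, qa_pass, snapshot, standup

Conditions: its end is no later than compaction's end (X.end <= 15:15) AND its start is strictly before ingest's end (X.start < 18:10).
build: end 14:05 <= 15:15? ✓; start 06:55 < 18:10? ✓ → yes.
load_test: end 14:30 <= 15:15? ✓; start 09:45 < 18:10? ✓ → yes.
lunch: end 10:50 <= 15:15? ✓; start 09:15 < 18:10? ✓ → yes.
planning: end 16:05 <= 15:15? ✗; start 08:25 < 18:10? ✓ → no.
qa_pass: end 14:55 <= 15:15? ✓; start 07:30 < 18:10? ✓ → yes.
snapshot: end 13:50 <= 15:15? ✓; start 11:50 < 18:10? ✓ → yes.
standup: end 08:40 <= 15:15? ✓; start 06:35 < 18:10? ✓ → yes.
Result: build, load_test, lunch, qa_pass, snapshot, standup.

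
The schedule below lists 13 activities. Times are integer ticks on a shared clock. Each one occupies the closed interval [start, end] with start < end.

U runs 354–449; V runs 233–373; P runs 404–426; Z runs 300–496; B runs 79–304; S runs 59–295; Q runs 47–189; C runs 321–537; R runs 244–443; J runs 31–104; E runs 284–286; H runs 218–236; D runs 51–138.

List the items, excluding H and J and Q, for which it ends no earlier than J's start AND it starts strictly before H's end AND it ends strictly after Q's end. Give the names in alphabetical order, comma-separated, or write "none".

Conditions: its end is no earlier than J's start (X.end >= 31) AND its start is strictly before H's end (X.start < 236) AND its end is strictly after Q's end (X.end > 189).
B: end 304 >= 31? ✓; start 79 < 236? ✓; end 304 > 189? ✓ → yes.
C: end 537 >= 31? ✓; start 321 < 236? ✗; end 537 > 189? ✓ → no.
D: end 138 >= 31? ✓; start 51 < 236? ✓; end 138 > 189? ✗ → no.
E: end 286 >= 31? ✓; start 284 < 236? ✗; end 286 > 189? ✓ → no.
P: end 426 >= 31? ✓; start 404 < 236? ✗; end 426 > 189? ✓ → no.
R: end 443 >= 31? ✓; start 244 < 236? ✗; end 443 > 189? ✓ → no.
S: end 295 >= 31? ✓; start 59 < 236? ✓; end 295 > 189? ✓ → yes.
U: end 449 >= 31? ✓; start 354 < 236? ✗; end 449 > 189? ✓ → no.
V: end 373 >= 31? ✓; start 233 < 236? ✓; end 373 > 189? ✓ → yes.
Z: end 496 >= 31? ✓; start 300 < 236? ✗; end 496 > 189? ✓ → no.
Result: B, S, V.

B, S, V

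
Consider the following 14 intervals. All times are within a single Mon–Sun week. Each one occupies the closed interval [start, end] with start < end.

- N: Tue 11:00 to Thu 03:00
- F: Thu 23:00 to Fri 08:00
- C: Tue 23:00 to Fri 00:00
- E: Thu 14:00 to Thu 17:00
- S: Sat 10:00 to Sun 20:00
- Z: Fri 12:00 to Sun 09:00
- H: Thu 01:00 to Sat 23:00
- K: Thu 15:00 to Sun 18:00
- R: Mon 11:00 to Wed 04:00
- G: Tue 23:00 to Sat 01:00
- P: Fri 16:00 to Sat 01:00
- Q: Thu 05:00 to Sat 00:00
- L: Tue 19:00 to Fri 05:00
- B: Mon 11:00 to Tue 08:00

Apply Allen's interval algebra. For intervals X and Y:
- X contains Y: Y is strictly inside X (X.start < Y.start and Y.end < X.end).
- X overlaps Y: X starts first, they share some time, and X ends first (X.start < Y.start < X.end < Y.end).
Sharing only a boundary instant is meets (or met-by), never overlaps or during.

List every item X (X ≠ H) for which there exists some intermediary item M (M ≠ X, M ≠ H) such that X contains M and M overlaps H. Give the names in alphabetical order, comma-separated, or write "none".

Target H = [Thu 01:00, Sat 23:00].
Intermediaries M with M overlaps H: C, G, L, N.
Via C — items with X contains C: L.
Via G — items with X contains G: none.
Via L — items with X contains L: none.
Via N — items with X contains N: none.
Union: L.

L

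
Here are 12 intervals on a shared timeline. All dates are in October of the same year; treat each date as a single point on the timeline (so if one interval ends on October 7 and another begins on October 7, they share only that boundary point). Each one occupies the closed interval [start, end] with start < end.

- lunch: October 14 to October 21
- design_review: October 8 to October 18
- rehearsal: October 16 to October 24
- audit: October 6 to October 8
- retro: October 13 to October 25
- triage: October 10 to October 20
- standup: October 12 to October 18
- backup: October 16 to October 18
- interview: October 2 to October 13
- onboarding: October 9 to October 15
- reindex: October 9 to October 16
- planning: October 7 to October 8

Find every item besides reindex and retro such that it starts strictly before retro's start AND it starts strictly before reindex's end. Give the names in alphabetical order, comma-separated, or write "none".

Conditions: its start is strictly before retro's start (X.start < October 13) AND its start is strictly before reindex's end (X.start < October 16).
audit: start October 6 < October 13? ✓; start October 6 < October 16? ✓ → yes.
backup: start October 16 < October 13? ✗; start October 16 < October 16? ✗ → no.
design_review: start October 8 < October 13? ✓; start October 8 < October 16? ✓ → yes.
interview: start October 2 < October 13? ✓; start October 2 < October 16? ✓ → yes.
lunch: start October 14 < October 13? ✗; start October 14 < October 16? ✓ → no.
onboarding: start October 9 < October 13? ✓; start October 9 < October 16? ✓ → yes.
planning: start October 7 < October 13? ✓; start October 7 < October 16? ✓ → yes.
rehearsal: start October 16 < October 13? ✗; start October 16 < October 16? ✗ → no.
standup: start October 12 < October 13? ✓; start October 12 < October 16? ✓ → yes.
triage: start October 10 < October 13? ✓; start October 10 < October 16? ✓ → yes.
Result: audit, design_review, interview, onboarding, planning, standup, triage.

audit, design_review, interview, onboarding, planning, standup, triage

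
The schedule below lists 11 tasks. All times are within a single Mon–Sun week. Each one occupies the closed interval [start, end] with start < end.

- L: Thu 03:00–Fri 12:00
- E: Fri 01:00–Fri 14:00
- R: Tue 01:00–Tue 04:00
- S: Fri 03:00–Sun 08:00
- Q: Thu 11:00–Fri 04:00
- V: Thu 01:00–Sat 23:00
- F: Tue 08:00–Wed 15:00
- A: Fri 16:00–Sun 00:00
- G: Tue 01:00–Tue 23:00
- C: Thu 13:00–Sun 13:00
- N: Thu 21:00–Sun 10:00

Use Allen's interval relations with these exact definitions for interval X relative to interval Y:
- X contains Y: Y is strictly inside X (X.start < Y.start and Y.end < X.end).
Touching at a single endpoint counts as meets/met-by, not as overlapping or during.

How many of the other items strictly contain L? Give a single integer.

Target L = [Thu 03:00, Fri 12:00].
A [Fri 16:00, Sun 00:00] → after → no.
C [Thu 13:00, Sun 13:00] → overlapped-by → no.
E [Fri 01:00, Fri 14:00] → overlapped-by → no.
F [Tue 08:00, Wed 15:00] → before → no.
G [Tue 01:00, Tue 23:00] → before → no.
N [Thu 21:00, Sun 10:00] → overlapped-by → no.
Q [Thu 11:00, Fri 04:00] → during → no.
R [Tue 01:00, Tue 04:00] → before → no.
S [Fri 03:00, Sun 08:00] → overlapped-by → no.
V [Thu 01:00, Sat 23:00] → contains → counts.
Total: 1.

1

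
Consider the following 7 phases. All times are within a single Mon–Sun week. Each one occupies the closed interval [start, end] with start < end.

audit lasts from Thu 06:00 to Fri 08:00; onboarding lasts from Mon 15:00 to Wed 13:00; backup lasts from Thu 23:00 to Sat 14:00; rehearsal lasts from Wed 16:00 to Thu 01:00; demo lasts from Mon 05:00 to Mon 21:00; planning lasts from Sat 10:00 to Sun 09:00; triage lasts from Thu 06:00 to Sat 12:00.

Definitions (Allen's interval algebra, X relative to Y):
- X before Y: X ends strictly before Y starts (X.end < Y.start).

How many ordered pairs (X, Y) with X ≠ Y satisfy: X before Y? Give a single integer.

Checking all 42 ordered pairs for relation 'before'; matching pairs in alphabetical order:
(audit, planning): audit before planning ✓
(demo, audit): demo before audit ✓
(demo, backup): demo before backup ✓
(demo, planning): demo before planning ✓
(demo, rehearsal): demo before rehearsal ✓
(demo, triage): demo before triage ✓
(onboarding, audit): onboarding before audit ✓
(onboarding, backup): onboarding before backup ✓
(onboarding, planning): onboarding before planning ✓
(onboarding, rehearsal): onboarding before rehearsal ✓
(onboarding, triage): onboarding before triage ✓
(rehearsal, audit): rehearsal before audit ✓
(rehearsal, backup): rehearsal before backup ✓
(rehearsal, planning): rehearsal before planning ✓
(rehearsal, triage): rehearsal before triage ✓
Count: 15.

15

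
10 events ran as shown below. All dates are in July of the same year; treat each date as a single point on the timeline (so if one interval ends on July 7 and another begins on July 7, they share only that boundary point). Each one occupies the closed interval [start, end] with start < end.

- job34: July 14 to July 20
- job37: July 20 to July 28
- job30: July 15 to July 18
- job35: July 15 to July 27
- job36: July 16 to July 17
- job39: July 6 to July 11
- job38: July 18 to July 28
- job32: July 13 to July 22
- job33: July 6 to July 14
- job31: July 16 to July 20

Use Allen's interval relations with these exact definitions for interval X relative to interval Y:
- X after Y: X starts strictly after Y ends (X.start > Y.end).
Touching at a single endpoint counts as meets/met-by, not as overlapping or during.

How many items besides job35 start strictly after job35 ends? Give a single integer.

Target job35 = [July 15, July 27].
job30 [July 15, July 18] → starts → no.
job31 [July 16, July 20] → during → no.
job32 [July 13, July 22] → overlaps → no.
job33 [July 6, July 14] → before → no.
job34 [July 14, July 20] → overlaps → no.
job36 [July 16, July 17] → during → no.
job37 [July 20, July 28] → overlapped-by → no.
job38 [July 18, July 28] → overlapped-by → no.
job39 [July 6, July 11] → before → no.
Total: 0.

0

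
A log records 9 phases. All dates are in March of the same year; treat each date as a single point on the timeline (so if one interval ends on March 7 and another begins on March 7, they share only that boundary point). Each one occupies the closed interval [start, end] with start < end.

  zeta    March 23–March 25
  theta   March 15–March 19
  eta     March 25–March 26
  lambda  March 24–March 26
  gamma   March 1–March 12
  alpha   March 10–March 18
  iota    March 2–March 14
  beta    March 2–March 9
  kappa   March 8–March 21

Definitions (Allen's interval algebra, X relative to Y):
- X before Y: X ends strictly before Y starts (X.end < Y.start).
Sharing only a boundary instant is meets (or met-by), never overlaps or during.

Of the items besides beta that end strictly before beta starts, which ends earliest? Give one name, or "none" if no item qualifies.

Target beta = [March 2, March 9].
alpha [March 10, March 18] → after → excluded.
eta [March 25, March 26] → after → excluded.
gamma [March 1, March 12] → contains → excluded.
iota [March 2, March 14] → started-by → excluded.
kappa [March 8, March 21] → overlapped-by → excluded.
lambda [March 24, March 26] → after → excluded.
theta [March 15, March 19] → after → excluded.
zeta [March 23, March 25] → after → excluded.
No candidates → none.

none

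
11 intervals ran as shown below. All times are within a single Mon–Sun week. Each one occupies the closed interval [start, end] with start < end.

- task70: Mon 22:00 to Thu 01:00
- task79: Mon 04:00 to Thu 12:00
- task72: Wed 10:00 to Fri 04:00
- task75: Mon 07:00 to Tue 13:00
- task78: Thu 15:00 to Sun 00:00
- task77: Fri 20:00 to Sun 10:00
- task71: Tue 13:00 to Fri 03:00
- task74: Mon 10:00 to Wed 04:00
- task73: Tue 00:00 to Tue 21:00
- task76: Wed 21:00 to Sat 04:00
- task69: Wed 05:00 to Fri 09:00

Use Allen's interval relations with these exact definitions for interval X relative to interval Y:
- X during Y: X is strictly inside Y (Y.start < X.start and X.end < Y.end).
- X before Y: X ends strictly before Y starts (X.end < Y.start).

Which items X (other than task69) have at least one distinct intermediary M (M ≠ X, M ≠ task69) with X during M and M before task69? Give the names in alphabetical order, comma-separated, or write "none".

task73

Target task69 = [Wed 05:00, Fri 09:00].
Intermediaries M with M before task69: task73, task74, task75.
Via task73 — items with X during task73: none.
Via task74 — items with X during task74: task73.
Via task75 — items with X during task75: none.
Union: task73.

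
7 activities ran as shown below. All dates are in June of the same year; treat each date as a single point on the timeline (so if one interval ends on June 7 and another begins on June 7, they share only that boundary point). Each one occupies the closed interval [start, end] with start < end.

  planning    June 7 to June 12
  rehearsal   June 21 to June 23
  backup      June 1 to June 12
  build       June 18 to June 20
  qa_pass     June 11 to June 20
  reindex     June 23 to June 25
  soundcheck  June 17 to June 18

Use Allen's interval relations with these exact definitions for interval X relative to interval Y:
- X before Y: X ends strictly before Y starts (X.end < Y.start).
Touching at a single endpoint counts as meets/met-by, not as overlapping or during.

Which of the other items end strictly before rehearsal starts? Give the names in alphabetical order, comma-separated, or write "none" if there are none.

backup, build, planning, qa_pass, soundcheck

Target rehearsal = [June 21, June 23].
backup [June 1, June 12] → before → yes.
build [June 18, June 20] → before → yes.
planning [June 7, June 12] → before → yes.
qa_pass [June 11, June 20] → before → yes.
reindex [June 23, June 25] → met-by → no.
soundcheck [June 17, June 18] → before → yes.
Result: backup, build, planning, qa_pass, soundcheck.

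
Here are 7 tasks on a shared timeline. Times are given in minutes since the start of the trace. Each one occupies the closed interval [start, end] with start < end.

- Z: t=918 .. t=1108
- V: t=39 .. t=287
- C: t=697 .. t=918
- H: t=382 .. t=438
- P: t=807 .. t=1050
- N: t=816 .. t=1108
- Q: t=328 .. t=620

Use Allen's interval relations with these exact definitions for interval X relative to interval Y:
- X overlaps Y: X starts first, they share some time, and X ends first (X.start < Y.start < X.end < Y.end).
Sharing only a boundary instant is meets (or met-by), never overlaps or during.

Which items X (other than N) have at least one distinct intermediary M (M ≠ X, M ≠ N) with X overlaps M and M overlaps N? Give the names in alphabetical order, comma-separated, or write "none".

C

Target N = [t=816, t=1108].
Intermediaries M with M overlaps N: C, P.
Via C — items with X overlaps C: none.
Via P — items with X overlaps P: C.
Union: C.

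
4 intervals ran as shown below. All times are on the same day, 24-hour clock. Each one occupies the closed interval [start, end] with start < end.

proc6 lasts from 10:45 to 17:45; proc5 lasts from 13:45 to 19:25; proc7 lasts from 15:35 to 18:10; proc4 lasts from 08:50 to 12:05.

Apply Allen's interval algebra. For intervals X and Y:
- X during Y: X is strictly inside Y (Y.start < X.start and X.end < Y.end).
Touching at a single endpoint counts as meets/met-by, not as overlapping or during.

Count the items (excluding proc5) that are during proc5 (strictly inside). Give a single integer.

1

Target proc5 = [13:45, 19:25].
proc4 [08:50, 12:05] → before → no.
proc6 [10:45, 17:45] → overlaps → no.
proc7 [15:35, 18:10] → during → counts.
Total: 1.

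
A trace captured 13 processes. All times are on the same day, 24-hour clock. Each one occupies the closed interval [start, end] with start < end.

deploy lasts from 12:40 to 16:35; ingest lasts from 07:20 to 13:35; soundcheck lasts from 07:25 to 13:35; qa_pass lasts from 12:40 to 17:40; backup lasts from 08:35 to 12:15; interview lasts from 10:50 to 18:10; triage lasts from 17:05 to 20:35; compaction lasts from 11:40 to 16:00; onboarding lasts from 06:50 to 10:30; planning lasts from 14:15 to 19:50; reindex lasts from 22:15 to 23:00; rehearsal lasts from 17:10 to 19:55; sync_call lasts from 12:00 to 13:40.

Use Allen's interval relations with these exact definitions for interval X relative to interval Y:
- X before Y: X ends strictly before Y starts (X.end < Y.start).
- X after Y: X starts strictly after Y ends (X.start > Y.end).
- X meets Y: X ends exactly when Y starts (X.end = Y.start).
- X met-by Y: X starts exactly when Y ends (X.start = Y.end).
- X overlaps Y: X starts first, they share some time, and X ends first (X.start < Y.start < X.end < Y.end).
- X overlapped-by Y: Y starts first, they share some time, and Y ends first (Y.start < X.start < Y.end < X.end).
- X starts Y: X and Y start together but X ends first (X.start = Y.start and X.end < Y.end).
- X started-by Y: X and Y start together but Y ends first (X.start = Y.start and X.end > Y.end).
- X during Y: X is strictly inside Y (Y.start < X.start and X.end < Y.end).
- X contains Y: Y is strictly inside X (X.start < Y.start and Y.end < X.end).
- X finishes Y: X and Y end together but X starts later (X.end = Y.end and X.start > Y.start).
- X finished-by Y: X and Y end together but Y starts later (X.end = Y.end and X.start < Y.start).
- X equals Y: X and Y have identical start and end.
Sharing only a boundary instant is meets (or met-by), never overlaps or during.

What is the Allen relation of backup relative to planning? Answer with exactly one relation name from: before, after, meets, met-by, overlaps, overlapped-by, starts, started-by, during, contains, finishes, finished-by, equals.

before

backup = [08:35, 12:15]; planning = [14:15, 19:50].
Compare endpoints: backup.start < planning.start, backup.start < planning.end, backup.end < planning.start, backup.end < planning.end.
That pattern is 'before'.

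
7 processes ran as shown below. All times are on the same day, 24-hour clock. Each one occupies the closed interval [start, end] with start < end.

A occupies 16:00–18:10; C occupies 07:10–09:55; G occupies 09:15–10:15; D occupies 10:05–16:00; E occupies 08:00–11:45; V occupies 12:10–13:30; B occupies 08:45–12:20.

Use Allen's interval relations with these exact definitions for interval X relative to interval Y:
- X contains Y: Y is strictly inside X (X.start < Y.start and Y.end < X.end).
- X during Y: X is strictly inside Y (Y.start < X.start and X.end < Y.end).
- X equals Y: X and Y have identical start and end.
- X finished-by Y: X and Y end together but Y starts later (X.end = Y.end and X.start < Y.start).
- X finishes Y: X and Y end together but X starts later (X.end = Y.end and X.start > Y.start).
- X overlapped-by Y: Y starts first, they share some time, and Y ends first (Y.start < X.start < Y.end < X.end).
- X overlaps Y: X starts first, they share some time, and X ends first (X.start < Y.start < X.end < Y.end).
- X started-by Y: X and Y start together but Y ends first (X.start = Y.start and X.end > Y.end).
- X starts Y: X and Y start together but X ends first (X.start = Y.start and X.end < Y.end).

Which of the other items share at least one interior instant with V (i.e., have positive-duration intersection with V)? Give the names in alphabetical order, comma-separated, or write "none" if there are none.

Target V = [12:10, 13:30].
A [16:00, 18:10] → after → no.
B [08:45, 12:20] → overlaps → yes.
C [07:10, 09:55] → before → no.
D [10:05, 16:00] → contains → yes.
E [08:00, 11:45] → before → no.
G [09:15, 10:15] → before → no.
Result: B, D.

B, D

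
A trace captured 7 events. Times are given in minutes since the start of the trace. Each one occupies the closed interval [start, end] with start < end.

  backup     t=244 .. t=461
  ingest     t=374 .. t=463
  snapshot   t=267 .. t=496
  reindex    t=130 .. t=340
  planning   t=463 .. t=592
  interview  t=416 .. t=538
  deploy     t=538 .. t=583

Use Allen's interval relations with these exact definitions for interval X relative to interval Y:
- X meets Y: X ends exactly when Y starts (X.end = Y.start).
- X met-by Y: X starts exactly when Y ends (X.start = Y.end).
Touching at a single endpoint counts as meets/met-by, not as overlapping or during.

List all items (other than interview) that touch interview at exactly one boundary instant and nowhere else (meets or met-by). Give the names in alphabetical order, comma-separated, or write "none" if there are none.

deploy

Target interview = [t=416, t=538].
backup [t=244, t=461] → overlaps → no.
deploy [t=538, t=583] → met-by → yes.
ingest [t=374, t=463] → overlaps → no.
planning [t=463, t=592] → overlapped-by → no.
reindex [t=130, t=340] → before → no.
snapshot [t=267, t=496] → overlaps → no.
Result: deploy.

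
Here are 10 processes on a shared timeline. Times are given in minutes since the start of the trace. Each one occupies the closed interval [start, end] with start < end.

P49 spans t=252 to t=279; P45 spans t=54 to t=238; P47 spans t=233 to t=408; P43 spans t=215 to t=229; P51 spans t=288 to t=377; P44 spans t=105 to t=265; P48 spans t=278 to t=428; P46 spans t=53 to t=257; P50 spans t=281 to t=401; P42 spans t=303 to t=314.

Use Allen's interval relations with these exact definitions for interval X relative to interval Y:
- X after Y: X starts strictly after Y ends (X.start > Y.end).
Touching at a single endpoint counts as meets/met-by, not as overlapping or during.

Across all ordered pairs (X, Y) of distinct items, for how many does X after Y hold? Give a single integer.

Checking all 90 ordered pairs for relation 'after'; matching pairs in alphabetical order:
(P42, P43): P42 after P43 ✓
(P42, P44): P42 after P44 ✓
(P42, P45): P42 after P45 ✓
(P42, P46): P42 after P46 ✓
(P42, P49): P42 after P49 ✓
(P47, P43): P47 after P43 ✓
(P48, P43): P48 after P43 ✓
(P48, P44): P48 after P44 ✓
(P48, P45): P48 after P45 ✓
(P48, P46): P48 after P46 ✓
(P49, P43): P49 after P43 ✓
(P49, P45): P49 after P45 ✓
(P50, P43): P50 after P43 ✓
(P50, P44): P50 after P44 ✓
(P50, P45): P50 after P45 ✓
(P50, P46): P50 after P46 ✓
(P50, P49): P50 after P49 ✓
(P51, P43): P51 after P43 ✓
(P51, P44): P51 after P44 ✓
(P51, P45): P51 after P45 ✓
(P51, P46): P51 after P46 ✓
(P51, P49): P51 after P49 ✓
Count: 22.

22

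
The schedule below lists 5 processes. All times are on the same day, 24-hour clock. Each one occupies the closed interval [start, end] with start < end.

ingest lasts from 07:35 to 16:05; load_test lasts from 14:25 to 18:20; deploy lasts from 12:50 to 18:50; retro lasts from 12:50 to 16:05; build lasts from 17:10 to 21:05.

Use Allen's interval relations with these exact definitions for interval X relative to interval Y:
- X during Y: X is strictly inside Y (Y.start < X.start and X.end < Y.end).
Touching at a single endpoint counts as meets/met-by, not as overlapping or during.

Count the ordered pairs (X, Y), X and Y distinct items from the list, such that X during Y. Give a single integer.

Checking all 20 ordered pairs for relation 'during'; matching pairs in alphabetical order:
(load_test, deploy): load_test during deploy ✓
Count: 1.

1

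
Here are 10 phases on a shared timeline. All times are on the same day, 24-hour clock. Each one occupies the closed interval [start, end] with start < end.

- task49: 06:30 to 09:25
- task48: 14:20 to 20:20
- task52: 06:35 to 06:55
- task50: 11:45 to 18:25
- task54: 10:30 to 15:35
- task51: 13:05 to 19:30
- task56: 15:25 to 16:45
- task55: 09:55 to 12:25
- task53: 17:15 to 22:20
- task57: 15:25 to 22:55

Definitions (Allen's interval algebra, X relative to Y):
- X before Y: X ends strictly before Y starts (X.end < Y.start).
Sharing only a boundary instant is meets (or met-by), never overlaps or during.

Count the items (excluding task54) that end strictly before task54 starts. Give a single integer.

Target task54 = [10:30, 15:35].
task48 [14:20, 20:20] → overlapped-by → no.
task49 [06:30, 09:25] → before → counts.
task50 [11:45, 18:25] → overlapped-by → no.
task51 [13:05, 19:30] → overlapped-by → no.
task52 [06:35, 06:55] → before → counts.
task53 [17:15, 22:20] → after → no.
task55 [09:55, 12:25] → overlaps → no.
task56 [15:25, 16:45] → overlapped-by → no.
task57 [15:25, 22:55] → overlapped-by → no.
Total: 2.

2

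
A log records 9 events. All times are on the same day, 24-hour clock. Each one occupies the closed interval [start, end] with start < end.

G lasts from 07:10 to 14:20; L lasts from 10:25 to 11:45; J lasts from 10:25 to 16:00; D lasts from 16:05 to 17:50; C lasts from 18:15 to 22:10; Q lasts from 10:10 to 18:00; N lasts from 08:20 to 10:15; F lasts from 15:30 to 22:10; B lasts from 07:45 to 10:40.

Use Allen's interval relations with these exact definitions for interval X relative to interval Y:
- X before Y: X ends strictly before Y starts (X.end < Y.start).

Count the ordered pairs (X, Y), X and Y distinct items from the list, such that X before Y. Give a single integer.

18

Checking all 72 ordered pairs for relation 'before'; matching pairs in alphabetical order:
(B, C): B before C ✓
(B, D): B before D ✓
(B, F): B before F ✓
(D, C): D before C ✓
(G, C): G before C ✓
(G, D): G before D ✓
(G, F): G before F ✓
(J, C): J before C ✓
(J, D): J before D ✓
(L, C): L before C ✓
(L, D): L before D ✓
(L, F): L before F ✓
(N, C): N before C ✓
(N, D): N before D ✓
(N, F): N before F ✓
(N, J): N before J ✓
(N, L): N before L ✓
(Q, C): Q before C ✓
Count: 18.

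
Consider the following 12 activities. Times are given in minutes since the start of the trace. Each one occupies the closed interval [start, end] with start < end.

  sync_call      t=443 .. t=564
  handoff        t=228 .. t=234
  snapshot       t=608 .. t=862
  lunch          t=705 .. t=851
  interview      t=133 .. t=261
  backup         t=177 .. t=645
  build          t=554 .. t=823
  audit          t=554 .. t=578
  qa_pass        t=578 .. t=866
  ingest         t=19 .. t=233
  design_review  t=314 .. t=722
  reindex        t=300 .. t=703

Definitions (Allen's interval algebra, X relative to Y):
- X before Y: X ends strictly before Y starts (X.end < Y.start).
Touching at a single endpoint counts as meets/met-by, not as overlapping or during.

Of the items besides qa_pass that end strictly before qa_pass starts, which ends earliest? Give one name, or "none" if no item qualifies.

Target qa_pass = [t=578, t=866].
audit [t=554, t=578] → meets → excluded.
backup [t=177, t=645] → overlaps → excluded.
build [t=554, t=823] → overlaps → excluded.
design_review [t=314, t=722] → overlaps → excluded.
handoff [t=228, t=234] → before → candidate.
ingest [t=19, t=233] → before → candidate.
interview [t=133, t=261] → before → candidate.
lunch [t=705, t=851] → during → excluded.
reindex [t=300, t=703] → overlaps → excluded.
snapshot [t=608, t=862] → during → excluded.
sync_call [t=443, t=564] → before → candidate.
Among candidates, earliest end is t=233 → ingest.

ingest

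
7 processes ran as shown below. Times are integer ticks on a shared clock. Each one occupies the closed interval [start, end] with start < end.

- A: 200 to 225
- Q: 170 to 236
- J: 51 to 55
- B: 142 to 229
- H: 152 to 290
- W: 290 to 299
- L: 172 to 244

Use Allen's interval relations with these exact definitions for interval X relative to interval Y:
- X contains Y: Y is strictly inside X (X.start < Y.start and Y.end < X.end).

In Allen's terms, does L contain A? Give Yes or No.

L = [172, 244], A = [200, 225].
Actual relation of L to A: contains.
Asked whether 'contains' holds → Yes.

Yes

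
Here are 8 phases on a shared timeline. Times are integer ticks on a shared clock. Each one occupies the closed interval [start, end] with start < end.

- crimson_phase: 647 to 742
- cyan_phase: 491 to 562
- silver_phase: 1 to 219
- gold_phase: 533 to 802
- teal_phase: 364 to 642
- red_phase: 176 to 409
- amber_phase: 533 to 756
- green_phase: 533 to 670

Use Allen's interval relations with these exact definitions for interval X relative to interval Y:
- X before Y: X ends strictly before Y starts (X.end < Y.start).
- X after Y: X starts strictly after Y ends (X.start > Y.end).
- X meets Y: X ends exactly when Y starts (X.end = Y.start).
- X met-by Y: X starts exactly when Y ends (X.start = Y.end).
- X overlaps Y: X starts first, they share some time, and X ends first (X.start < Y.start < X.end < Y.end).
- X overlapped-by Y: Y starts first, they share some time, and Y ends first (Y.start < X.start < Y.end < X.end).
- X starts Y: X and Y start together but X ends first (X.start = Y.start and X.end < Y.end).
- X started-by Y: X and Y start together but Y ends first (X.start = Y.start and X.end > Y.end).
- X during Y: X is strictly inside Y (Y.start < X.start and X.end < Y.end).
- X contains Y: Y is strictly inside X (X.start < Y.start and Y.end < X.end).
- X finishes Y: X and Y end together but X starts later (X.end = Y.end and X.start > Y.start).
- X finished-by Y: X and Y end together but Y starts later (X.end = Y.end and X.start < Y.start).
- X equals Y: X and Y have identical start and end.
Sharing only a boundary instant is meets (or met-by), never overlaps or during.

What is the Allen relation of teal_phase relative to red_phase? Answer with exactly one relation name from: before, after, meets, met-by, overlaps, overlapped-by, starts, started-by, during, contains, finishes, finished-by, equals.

overlapped-by

teal_phase = [364, 642]; red_phase = [176, 409].
Compare endpoints: teal_phase.start > red_phase.start, teal_phase.start < red_phase.end, teal_phase.end > red_phase.start, teal_phase.end > red_phase.end.
That pattern is 'overlapped-by'.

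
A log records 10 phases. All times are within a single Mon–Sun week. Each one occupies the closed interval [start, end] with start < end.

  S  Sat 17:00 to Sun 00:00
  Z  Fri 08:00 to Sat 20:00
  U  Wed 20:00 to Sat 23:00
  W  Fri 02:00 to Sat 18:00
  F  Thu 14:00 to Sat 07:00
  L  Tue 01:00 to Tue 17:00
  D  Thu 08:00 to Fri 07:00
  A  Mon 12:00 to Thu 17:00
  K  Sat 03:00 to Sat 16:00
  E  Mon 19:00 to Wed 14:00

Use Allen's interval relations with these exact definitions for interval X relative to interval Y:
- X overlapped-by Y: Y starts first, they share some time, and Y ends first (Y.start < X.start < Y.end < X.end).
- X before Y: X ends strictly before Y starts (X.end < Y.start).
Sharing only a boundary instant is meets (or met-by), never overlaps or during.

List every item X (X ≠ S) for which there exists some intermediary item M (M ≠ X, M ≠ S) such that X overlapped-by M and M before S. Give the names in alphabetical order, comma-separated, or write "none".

D, F, K, U, W, Z

Target S = [Sat 17:00, Sun 00:00].
Intermediaries M with M before S: A, D, E, F, K, L.
Via A — items with X overlapped-by A: D, F, U.
Via D — items with X overlapped-by D: F, W.
Via E — items with X overlapped-by E: none.
Via F — items with X overlapped-by F: K, W, Z.
Via K — items with X overlapped-by K: none.
Via L — items with X overlapped-by L: none.
Union: D, F, K, U, W, Z.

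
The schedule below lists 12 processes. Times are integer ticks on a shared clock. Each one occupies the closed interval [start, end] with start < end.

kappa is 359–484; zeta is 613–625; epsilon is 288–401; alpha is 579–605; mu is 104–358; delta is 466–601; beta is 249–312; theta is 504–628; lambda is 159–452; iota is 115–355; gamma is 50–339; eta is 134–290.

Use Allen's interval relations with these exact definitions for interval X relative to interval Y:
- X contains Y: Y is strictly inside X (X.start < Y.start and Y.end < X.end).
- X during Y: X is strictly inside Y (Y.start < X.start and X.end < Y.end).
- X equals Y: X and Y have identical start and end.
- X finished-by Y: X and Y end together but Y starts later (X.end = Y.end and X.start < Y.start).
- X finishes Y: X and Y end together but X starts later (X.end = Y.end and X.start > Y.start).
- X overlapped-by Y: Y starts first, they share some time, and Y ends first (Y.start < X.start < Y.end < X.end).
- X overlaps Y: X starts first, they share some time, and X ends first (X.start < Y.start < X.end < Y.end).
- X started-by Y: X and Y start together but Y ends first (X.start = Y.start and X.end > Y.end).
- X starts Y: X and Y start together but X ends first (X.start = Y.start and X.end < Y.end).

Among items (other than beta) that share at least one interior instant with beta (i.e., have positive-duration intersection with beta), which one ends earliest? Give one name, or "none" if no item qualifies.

eta

Target beta = [249, 312].
alpha [579, 605] → after → excluded.
delta [466, 601] → after → excluded.
epsilon [288, 401] → overlapped-by → candidate.
eta [134, 290] → overlaps → candidate.
gamma [50, 339] → contains → candidate.
iota [115, 355] → contains → candidate.
kappa [359, 484] → after → excluded.
lambda [159, 452] → contains → candidate.
mu [104, 358] → contains → candidate.
theta [504, 628] → after → excluded.
zeta [613, 625] → after → excluded.
Among candidates, earliest end is 290 → eta.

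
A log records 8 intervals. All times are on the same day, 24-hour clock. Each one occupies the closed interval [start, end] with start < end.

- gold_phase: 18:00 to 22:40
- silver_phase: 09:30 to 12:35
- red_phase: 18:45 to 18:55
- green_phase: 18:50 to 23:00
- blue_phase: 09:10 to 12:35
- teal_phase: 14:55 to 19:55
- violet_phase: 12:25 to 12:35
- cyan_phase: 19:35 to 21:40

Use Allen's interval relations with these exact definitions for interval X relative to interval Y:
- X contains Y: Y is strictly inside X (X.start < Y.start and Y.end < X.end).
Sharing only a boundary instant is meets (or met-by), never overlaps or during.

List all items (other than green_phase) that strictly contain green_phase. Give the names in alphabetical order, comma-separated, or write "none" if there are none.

none

Target green_phase = [18:50, 23:00].
blue_phase [09:10, 12:35] → before → no.
cyan_phase [19:35, 21:40] → during → no.
gold_phase [18:00, 22:40] → overlaps → no.
red_phase [18:45, 18:55] → overlaps → no.
silver_phase [09:30, 12:35] → before → no.
teal_phase [14:55, 19:55] → overlaps → no.
violet_phase [12:25, 12:35] → before → no.
Result: none.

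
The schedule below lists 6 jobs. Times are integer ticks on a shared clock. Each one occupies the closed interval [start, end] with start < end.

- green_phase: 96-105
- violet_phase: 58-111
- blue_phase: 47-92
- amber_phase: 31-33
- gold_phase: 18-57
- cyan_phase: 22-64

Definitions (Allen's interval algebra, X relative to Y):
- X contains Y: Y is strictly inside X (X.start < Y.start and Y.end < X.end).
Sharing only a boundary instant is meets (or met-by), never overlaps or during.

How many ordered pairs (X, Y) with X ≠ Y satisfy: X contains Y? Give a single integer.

3

Checking all 30 ordered pairs for relation 'contains'; matching pairs in alphabetical order:
(cyan_phase, amber_phase): cyan_phase contains amber_phase ✓
(gold_phase, amber_phase): gold_phase contains amber_phase ✓
(violet_phase, green_phase): violet_phase contains green_phase ✓
Count: 3.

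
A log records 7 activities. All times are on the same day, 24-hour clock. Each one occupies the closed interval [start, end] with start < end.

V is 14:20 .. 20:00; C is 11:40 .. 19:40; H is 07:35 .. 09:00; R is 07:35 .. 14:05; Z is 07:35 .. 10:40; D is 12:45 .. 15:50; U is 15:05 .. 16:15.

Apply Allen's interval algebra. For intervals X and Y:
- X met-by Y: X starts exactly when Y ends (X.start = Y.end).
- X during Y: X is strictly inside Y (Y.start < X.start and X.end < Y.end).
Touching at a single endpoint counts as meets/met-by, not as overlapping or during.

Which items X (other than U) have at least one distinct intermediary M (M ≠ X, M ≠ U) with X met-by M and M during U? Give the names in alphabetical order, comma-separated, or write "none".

Target U = [15:05, 16:15].
Intermediaries M with M during U: none.
Union: none.

none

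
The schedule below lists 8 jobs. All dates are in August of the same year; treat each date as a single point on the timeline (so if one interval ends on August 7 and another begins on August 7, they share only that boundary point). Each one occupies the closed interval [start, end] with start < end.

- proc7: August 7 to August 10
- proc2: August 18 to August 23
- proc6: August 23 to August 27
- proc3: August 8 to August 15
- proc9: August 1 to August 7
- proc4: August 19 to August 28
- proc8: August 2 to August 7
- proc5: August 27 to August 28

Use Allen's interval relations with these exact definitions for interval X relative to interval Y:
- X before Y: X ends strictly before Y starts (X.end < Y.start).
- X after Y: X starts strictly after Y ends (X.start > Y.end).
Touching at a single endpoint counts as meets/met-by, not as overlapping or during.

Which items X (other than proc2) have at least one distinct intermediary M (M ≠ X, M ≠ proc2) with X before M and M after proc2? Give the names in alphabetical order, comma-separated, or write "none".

proc3, proc7, proc8, proc9

Target proc2 = [August 18, August 23].
Intermediaries M with M after proc2: proc5.
Via proc5 — items with X before proc5: proc3, proc7, proc8, proc9.
Union: proc3, proc7, proc8, proc9.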